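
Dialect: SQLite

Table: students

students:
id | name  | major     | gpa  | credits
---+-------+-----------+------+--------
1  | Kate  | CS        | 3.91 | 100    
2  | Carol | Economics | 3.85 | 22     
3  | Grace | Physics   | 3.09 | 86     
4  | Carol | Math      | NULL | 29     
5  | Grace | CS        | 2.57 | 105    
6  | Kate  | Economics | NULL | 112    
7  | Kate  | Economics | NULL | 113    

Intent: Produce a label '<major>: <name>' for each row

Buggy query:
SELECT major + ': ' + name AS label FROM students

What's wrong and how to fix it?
Bug: SQLite uses || for string concatenation; + coerces text to numbers (yielding 0)

Fix: Replace + with || to concatenate text

Corrected query:
SELECT major || ': ' || name AS label FROM students

Result:
label           
----------------
CS: Kate        
Economics: Carol
Physics: Grace  
Math: Carol     
CS: Grace       
Economics: Kate 
Economics: Kate 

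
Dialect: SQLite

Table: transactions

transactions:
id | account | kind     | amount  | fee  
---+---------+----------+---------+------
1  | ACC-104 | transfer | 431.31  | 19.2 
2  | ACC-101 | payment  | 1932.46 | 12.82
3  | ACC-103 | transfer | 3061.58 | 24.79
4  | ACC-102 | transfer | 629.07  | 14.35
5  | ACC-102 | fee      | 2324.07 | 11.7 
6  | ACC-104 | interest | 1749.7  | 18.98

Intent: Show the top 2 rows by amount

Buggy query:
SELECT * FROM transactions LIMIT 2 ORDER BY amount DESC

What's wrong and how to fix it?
Bug: ORDER BY cannot follow LIMIT; LIMIT is the final clause

Fix: Swap the clauses: ORDER BY first, then LIMIT

Corrected query:
SELECT * FROM transactions ORDER BY amount DESC LIMIT 2

Result:
id | account | kind     | amount  | fee  
---+---------+----------+---------+------
3  | ACC-103 | transfer | 3061.58 | 24.79
5  | ACC-102 | fee      | 2324.07 | 11.7 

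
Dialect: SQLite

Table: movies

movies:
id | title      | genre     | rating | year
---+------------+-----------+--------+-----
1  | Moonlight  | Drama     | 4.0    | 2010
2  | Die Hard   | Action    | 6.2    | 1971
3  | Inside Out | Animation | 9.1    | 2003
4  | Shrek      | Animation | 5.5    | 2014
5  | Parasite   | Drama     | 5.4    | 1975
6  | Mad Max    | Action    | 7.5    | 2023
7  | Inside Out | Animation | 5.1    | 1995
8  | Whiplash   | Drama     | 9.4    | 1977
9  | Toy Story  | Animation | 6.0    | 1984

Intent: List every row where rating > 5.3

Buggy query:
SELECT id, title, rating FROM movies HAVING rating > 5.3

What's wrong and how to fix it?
Bug: This is a non-aggregate query (no GROUP BY, no aggregates), so in SQLite the HAVING clause is invalid here; a row-level condition belongs in WHERE

Fix: Use WHERE for row-level filtering

Corrected query:
SELECT id, title, rating FROM movies WHERE rating > 5.3

Result:
id | title      | rating
---+------------+-------
2  | Die Hard   | 6.2   
3  | Inside Out | 9.1   
4  | Shrek      | 5.5   
5  | Parasite   | 5.4   
6  | Mad Max    | 7.5   
8  | Whiplash   | 9.4   
9  | Toy Story  | 6     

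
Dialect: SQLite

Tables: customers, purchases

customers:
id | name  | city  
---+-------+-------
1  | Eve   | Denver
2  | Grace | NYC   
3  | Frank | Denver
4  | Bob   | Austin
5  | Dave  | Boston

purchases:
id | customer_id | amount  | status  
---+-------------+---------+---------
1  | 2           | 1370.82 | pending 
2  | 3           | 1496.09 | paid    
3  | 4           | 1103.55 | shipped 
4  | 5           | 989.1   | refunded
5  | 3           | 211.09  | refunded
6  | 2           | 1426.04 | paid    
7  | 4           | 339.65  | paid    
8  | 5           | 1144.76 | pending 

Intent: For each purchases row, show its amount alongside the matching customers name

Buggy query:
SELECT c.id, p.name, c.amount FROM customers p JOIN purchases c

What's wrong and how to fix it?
Bug: JOIN with no ON clause produces a cartesian product; every purchases row pairs with every customers row

Fix: Specify the join condition linking the foreign key to the parent id

Corrected query:
SELECT c.id, p.name, c.amount FROM customers p JOIN purchases c ON c.customer_id = p.id

Result:
id | name  | amount 
---+-------+--------
1  | Grace | 1370.82
2  | Frank | 1496.09
3  | Bob   | 1103.55
4  | Dave  | 989.1  
5  | Frank | 211.09 
6  | Grace | 1426.04
7  | Bob   | 339.65 
8  | Dave  | 1144.76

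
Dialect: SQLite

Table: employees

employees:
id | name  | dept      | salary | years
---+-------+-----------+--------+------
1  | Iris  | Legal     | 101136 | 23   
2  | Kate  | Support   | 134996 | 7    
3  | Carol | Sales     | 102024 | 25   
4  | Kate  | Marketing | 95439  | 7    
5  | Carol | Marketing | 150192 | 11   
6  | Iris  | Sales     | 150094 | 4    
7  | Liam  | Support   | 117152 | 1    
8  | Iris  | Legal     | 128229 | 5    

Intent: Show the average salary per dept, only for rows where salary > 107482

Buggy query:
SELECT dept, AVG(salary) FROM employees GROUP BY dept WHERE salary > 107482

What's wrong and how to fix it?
Bug: WHERE cannot follow GROUP BY

Fix: Move the WHERE clause before GROUP BY

Corrected query:
SELECT dept, AVG(salary) FROM employees WHERE salary > 107482 GROUP BY dept

Result:
dept      | AVG(salary)
----------+------------
Legal     | 128229     
Marketing | 150192     
Sales     | 150094     
Support   | 126074     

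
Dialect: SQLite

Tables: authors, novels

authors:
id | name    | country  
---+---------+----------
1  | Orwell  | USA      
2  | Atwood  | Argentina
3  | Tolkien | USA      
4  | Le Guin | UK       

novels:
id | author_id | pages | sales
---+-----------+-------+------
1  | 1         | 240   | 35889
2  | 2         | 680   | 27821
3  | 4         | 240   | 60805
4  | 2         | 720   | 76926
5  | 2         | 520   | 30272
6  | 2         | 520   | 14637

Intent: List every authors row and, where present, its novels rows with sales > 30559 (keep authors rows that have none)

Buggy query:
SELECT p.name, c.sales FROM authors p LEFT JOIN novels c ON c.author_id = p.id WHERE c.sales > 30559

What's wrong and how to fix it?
Bug: Filtering c.sales in WHERE discards the NULL rows produced by LEFT JOIN, turning it into an inner join

Fix: Move the right-table condition into the ON clause so unmatched parents are kept

Corrected query:
SELECT p.name, c.sales FROM authors p LEFT JOIN novels c ON c.author_id = p.id AND c.sales > 30559

Result:
name    | sales
--------+------
Orwell  | 35889
Atwood  | 76926
Tolkien | NULL 
Le Guin | 60805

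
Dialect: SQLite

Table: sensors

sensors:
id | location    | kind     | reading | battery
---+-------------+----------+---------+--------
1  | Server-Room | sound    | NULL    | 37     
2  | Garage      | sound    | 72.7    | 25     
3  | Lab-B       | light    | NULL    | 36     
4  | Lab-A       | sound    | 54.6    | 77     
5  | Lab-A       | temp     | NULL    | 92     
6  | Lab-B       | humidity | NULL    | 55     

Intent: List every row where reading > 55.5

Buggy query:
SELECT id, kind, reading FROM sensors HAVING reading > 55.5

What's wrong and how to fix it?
Bug: This is a non-aggregate query (no GROUP BY, no aggregates), so in SQLite the HAVING clause is invalid here; a row-level condition belongs in WHERE

Fix: Use WHERE for row-level filtering

Corrected query:
SELECT id, kind, reading FROM sensors WHERE reading > 55.5

Result:
id | kind  | reading
---+-------+--------
2  | sound | 72.7   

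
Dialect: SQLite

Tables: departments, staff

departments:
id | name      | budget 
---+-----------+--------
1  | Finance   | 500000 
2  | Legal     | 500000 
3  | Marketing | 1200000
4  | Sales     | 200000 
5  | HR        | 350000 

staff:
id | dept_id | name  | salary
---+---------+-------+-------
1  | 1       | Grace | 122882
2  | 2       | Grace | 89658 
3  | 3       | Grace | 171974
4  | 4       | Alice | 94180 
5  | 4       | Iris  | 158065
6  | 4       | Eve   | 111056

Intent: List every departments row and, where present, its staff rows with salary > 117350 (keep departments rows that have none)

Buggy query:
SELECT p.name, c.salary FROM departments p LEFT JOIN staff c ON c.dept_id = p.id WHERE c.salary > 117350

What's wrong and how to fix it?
Bug: A WHERE condition on the right-hand table after LEFT JOIN drops unmatched parents

Fix: Move the right-table condition into the ON clause so unmatched parents are kept

Corrected query:
SELECT p.name, c.salary FROM departments p LEFT JOIN staff c ON c.dept_id = p.id AND c.salary > 117350

Result:
name      | salary
----------+-------
Finance   | 122882
Legal     | NULL  
Marketing | 171974
Sales     | 158065
HR        | NULL  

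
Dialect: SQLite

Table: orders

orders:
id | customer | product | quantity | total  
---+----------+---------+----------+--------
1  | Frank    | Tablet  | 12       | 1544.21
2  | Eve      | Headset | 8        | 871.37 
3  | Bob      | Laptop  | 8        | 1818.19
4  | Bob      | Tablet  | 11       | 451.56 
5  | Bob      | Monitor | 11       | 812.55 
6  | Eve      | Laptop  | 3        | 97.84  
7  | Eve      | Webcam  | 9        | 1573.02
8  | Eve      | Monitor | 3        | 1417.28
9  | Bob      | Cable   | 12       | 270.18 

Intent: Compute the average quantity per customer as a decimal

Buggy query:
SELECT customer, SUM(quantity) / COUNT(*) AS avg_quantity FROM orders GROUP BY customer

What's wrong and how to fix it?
Bug: Both operands are integers, so '/' performs integer division and truncates

Fix: Cast one side to REAL so the division keeps the fractional part

Corrected query:
SELECT customer, SUM(quantity) * 1.0 / COUNT(*) AS avg_quantity FROM orders GROUP BY customer

Result:
customer | avg_quantity
---------+-------------
Bob      | 10.5        
Eve      | 5.75        
Frank    | 12          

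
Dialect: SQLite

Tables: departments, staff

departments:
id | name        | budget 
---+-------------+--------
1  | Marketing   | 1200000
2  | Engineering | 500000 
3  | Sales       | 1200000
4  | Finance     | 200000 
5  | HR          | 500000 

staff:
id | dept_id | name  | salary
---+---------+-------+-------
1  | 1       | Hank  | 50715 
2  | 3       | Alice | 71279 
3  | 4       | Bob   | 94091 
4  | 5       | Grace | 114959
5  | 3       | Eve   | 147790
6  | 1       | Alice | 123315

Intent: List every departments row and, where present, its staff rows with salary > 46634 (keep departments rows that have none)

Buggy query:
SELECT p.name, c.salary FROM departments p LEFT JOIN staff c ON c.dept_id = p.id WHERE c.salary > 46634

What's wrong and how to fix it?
Bug: Filtering c.salary in WHERE discards the NULL rows produced by LEFT JOIN, turning it into an inner join

Fix: Put 'c.salary > 46634' in the JOIN's ON clause instead of WHERE

Corrected query:
SELECT p.name, c.salary FROM departments p LEFT JOIN staff c ON c.dept_id = p.id AND c.salary > 46634

Result:
name        | salary
------------+-------
Marketing   | 50715 
Marketing   | 123315
Engineering | NULL  
Sales       | 71279 
Sales       | 147790
Finance     | 94091 
HR          | 114959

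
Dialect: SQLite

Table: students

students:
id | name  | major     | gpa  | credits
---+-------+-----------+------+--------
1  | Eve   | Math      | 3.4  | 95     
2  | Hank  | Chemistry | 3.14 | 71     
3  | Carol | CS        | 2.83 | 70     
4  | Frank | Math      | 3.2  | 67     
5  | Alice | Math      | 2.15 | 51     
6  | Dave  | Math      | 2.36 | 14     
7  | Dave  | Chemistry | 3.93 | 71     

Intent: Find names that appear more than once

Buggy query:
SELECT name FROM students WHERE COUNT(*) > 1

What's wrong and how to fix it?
Bug: COUNT(*) is an aggregate and cannot be used in WHERE

Fix: Group first, then use HAVING for the count condition

Corrected query:
SELECT name FROM students GROUP BY name HAVING COUNT(*) > 1

Result:
name
----
Dave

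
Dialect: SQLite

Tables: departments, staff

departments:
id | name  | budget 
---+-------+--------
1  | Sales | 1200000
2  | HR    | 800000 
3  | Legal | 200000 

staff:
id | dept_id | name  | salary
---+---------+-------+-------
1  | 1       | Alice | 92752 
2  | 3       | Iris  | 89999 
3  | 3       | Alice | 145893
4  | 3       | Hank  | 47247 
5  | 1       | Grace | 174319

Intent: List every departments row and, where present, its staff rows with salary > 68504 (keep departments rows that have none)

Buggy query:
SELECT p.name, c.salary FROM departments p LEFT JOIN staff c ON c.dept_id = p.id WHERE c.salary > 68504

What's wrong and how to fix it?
Bug: A WHERE condition on the right-hand table after LEFT JOIN drops unmatched parents

Fix: Move the right-table condition into the ON clause so unmatched parents are kept

Corrected query:
SELECT p.name, c.salary FROM departments p LEFT JOIN staff c ON c.dept_id = p.id AND c.salary > 68504

Result:
name  | salary
------+-------
Sales | 92752 
Sales | 174319
HR    | NULL  
Legal | 89999 
Legal | 145893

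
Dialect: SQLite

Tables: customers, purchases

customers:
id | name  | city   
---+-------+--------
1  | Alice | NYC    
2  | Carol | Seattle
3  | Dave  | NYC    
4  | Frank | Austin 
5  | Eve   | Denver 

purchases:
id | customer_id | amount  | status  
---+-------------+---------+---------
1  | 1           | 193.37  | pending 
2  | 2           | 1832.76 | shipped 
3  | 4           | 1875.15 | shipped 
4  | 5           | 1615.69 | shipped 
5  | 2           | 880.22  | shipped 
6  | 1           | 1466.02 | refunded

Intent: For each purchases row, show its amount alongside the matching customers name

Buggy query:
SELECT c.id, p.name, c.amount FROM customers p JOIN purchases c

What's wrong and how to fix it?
Bug: Missing join condition: each purchases row is matched to all customers rows instead of just its own

Fix: Specify the join condition linking the foreign key to the parent id

Corrected query:
SELECT c.id, p.name, c.amount FROM customers p JOIN purchases c ON c.customer_id = p.id

Result:
id | name  | amount 
---+-------+--------
1  | Alice | 193.37 
2  | Carol | 1832.76
3  | Frank | 1875.15
4  | Eve   | 1615.69
5  | Carol | 880.22 
6  | Alice | 1466.02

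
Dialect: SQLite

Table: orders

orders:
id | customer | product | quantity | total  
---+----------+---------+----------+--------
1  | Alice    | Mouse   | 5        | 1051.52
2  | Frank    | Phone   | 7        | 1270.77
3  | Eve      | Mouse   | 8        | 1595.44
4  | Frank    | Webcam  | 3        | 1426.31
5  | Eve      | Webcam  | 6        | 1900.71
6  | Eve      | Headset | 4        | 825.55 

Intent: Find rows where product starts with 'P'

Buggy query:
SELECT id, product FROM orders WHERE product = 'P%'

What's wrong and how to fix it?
Bug: '=' compares the literal string including the % character; pattern matching needs LIKE

Fix: Replace '=' with LIKE so 'P%' is treated as a pattern

Corrected query:
SELECT id, product FROM orders WHERE product LIKE 'P%'

Result:
id | product
---+--------
2  | Phone  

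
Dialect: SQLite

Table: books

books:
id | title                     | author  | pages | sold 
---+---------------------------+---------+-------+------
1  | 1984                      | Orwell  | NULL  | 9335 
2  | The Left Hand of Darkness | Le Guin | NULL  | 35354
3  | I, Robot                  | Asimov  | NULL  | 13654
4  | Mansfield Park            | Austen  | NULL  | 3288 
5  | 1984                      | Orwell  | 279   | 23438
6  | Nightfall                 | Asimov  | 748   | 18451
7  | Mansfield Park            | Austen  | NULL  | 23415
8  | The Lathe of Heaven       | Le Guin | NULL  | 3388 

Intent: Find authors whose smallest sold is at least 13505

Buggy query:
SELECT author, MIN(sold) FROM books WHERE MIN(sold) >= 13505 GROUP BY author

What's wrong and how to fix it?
Bug: MIN() in WHERE is a misuse of aggregate

Fix: Replace WHERE with HAVING after the GROUP BY

Corrected query:
SELECT author, MIN(sold) FROM books GROUP BY author HAVING MIN(sold) >= 13505

Result:
author | MIN(sold)
-------+----------
Asimov | 13654    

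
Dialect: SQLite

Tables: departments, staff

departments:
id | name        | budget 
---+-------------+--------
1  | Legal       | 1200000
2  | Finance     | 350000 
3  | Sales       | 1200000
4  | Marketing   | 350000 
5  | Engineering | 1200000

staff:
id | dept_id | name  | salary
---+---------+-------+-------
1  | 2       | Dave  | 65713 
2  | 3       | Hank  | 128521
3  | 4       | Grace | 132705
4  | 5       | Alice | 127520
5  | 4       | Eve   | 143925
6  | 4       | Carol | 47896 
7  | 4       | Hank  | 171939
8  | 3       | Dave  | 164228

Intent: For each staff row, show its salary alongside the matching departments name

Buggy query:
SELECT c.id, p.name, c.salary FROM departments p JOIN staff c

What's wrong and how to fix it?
Bug: JOIN with no ON clause produces a cartesian product; every staff row pairs with every departments row

Fix: Add ON c.dept_id = p.id to the JOIN

Corrected query:
SELECT c.id, p.name, c.salary FROM departments p JOIN staff c ON c.dept_id = p.id

Result:
id | name        | salary
---+-------------+-------
1  | Finance     | 65713 
2  | Sales       | 128521
3  | Marketing   | 132705
4  | Engineering | 127520
5  | Marketing   | 143925
6  | Marketing   | 47896 
7  | Marketing   | 171939
8  | Sales       | 164228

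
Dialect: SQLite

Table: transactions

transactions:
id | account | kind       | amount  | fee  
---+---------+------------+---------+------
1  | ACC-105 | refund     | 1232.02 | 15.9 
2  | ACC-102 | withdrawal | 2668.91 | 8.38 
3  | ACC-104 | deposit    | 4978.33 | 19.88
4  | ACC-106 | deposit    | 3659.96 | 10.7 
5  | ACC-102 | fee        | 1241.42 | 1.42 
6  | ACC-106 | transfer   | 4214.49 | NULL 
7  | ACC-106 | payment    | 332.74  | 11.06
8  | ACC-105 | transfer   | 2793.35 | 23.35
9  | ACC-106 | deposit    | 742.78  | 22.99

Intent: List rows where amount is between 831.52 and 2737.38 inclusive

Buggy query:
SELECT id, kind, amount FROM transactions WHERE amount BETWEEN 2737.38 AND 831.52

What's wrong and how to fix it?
Bug: BETWEEN expects the lower bound first; with 2737.38 AND 831.52 the range is empty

Fix: Swap the bounds so the smaller value comes first

Corrected query:
SELECT id, kind, amount FROM transactions WHERE amount BETWEEN 831.52 AND 2737.38

Result:
id | kind       | amount 
---+------------+--------
1  | refund     | 1232.02
2  | withdrawal | 2668.91
5  | fee        | 1241.42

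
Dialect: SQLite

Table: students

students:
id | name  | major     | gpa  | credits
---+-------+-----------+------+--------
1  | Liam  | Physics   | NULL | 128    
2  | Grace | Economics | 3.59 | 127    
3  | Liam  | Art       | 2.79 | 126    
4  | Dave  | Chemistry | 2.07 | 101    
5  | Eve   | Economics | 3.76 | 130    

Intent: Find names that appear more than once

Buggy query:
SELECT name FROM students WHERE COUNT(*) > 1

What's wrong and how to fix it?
Bug: WHERE can't reference COUNT(*); aggregates are computed after WHERE

Fix: Group first, then use HAVING for the count condition

Corrected query:
SELECT name FROM students GROUP BY name HAVING COUNT(*) > 1

Result:
name
----
Liam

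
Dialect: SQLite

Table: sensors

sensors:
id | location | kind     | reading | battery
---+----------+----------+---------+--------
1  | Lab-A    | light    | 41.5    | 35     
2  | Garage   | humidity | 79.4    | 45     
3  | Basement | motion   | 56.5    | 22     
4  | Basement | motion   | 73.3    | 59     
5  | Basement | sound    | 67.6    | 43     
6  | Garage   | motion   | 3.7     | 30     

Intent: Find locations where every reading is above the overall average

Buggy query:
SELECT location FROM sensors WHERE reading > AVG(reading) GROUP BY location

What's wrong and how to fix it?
Bug: AVG() is an aggregate; it can't sit directly in WHERE

Fix: Use a subquery for AVG and a HAVING MIN(...) filter so the condition holds for every row in the group

Corrected query:
SELECT location FROM sensors GROUP BY location HAVING MIN(reading) > (SELECT AVG(reading) FROM sensors)

Result:
location
--------
Basement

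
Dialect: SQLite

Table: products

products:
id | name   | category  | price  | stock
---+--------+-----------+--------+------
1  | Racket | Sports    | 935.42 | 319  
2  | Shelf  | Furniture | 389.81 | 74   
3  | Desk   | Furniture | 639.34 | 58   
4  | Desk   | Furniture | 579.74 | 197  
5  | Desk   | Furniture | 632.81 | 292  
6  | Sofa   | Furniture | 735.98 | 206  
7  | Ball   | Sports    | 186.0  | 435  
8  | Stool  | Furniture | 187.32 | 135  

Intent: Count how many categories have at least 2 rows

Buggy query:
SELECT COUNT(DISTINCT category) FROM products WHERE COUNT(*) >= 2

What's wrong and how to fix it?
Bug: WHERE filters individual rows, not groups, so a group-level COUNT is invalid there

Fix: Use a subquery that GROUPs and filters with HAVING, then count its rows

Corrected query:
SELECT COUNT(*) FROM (SELECT category FROM products GROUP BY category HAVING COUNT(*) >= 2)

Result:
COUNT(*)
--------
2       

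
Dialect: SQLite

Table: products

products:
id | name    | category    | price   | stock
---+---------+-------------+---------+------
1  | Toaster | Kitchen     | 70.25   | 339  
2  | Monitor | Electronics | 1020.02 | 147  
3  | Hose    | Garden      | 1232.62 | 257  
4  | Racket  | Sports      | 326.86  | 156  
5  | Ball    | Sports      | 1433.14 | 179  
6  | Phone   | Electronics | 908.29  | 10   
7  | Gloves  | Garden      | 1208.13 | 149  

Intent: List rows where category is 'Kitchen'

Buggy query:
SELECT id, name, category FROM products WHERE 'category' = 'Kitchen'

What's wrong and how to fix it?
Bug: 'category' in single quotes is a string literal, not the column; the comparison is literal-vs-literal and never true

Fix: Remove the quotes around the column name (or use double quotes for an identifier)

Corrected query:
SELECT id, name, category FROM products WHERE category = 'Kitchen'

Result:
id | name    | category
---+---------+---------
1  | Toaster | Kitchen 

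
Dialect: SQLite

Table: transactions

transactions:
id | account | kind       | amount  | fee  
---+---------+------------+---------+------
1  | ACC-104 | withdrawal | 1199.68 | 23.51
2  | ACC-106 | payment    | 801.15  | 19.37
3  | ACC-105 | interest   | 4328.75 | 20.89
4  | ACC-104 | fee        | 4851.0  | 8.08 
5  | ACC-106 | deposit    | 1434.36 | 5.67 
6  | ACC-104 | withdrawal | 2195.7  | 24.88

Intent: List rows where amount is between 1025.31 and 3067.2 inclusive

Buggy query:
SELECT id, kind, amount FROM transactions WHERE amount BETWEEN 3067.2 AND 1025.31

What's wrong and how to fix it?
Bug: BETWEEN expects the lower bound first; with 3067.2 AND 1025.31 the range is empty

Fix: Write BETWEEN 1025.31 AND 3067.2

Corrected query:
SELECT id, kind, amount FROM transactions WHERE amount BETWEEN 1025.31 AND 3067.2

Result:
id | kind       | amount 
---+------------+--------
1  | withdrawal | 1199.68
5  | deposit    | 1434.36
6  | withdrawal | 2195.7 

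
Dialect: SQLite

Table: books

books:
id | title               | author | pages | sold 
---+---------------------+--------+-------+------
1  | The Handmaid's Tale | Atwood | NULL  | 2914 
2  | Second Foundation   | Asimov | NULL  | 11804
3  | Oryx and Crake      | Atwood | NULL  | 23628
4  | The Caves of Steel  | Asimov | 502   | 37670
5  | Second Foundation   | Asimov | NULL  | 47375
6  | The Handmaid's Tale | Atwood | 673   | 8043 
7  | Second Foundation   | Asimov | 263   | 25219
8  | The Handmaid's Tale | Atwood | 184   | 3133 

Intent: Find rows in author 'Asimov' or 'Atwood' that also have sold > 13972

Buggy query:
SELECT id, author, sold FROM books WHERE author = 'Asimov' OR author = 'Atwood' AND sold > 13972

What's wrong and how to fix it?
Bug: AND binds tighter than OR, so this parses as author = 'Asimov' OR (author = 'Atwood' AND sold > 13972)

Fix: Group the OR with parentheses (or use IN), then AND the threshold

Corrected query:
SELECT id, author, sold FROM books WHERE (author = 'Asimov' OR author = 'Atwood') AND sold > 13972

Result:
id | author | sold 
---+--------+------
3  | Atwood | 23628
4  | Asimov | 37670
5  | Asimov | 47375
7  | Asimov | 25219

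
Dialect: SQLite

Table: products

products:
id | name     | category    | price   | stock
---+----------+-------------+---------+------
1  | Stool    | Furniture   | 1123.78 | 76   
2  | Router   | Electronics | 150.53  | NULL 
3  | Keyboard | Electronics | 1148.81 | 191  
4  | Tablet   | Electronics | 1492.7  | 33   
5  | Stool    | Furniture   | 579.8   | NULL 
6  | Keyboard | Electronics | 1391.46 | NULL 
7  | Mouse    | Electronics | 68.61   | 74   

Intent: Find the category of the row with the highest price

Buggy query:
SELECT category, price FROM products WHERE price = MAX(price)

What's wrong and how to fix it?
Bug: WHERE is evaluated per row; an aggregate over the whole table isn't defined there

Fix: Wrap MAX in a scalar subquery so WHERE compares against a single value

Corrected query:
SELECT category, price FROM products WHERE price = (SELECT MAX(price) FROM products)

Result:
category    | price 
------------+-------
Electronics | 1492.7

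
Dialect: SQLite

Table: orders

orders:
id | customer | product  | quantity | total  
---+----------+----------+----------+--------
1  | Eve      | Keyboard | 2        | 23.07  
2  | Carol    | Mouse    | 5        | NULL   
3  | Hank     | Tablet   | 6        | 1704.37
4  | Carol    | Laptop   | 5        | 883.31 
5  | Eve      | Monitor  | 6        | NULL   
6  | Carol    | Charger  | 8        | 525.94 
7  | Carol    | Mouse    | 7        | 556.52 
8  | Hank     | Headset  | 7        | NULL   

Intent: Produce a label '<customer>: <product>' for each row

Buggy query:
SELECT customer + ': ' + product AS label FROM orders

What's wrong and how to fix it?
Bug: SQLite uses || for string concatenation; + coerces text to numbers (yielding 0)

Fix: Use the || operator for string concatenation

Corrected query:
SELECT customer || ': ' || product AS label FROM orders

Result:
label         
--------------
Eve: Keyboard 
Carol: Mouse  
Hank: Tablet  
Carol: Laptop 
Eve: Monitor  
Carol: Charger
Carol: Mouse  
Hank: Headset 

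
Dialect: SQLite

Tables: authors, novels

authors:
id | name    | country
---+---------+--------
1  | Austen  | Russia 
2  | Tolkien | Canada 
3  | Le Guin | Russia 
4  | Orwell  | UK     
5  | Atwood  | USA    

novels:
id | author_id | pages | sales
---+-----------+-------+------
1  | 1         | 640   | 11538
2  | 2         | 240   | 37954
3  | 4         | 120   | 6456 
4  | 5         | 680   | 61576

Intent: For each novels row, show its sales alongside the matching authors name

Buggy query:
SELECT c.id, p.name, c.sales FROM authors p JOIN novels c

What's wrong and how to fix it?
Bug: JOIN with no ON clause produces a cartesian product; every novels row pairs with every authors row

Fix: Specify the join condition linking the foreign key to the parent id

Corrected query:
SELECT c.id, p.name, c.sales FROM authors p JOIN novels c ON c.author_id = p.id

Result:
id | name    | sales
---+---------+------
1  | Austen  | 11538
2  | Tolkien | 37954
3  | Orwell  | 6456 
4  | Atwood  | 61576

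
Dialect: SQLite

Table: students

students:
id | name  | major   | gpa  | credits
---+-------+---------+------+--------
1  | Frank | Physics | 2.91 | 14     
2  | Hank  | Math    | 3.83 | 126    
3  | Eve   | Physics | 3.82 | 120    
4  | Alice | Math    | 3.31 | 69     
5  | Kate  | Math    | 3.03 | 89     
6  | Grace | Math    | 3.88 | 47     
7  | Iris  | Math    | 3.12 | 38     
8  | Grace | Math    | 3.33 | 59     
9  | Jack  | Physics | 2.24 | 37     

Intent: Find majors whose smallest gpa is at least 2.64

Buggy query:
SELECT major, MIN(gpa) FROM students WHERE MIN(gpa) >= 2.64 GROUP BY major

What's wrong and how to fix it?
Bug: MIN() in WHERE is a misuse of aggregate

Fix: Replace WHERE with HAVING after the GROUP BY

Corrected query:
SELECT major, MIN(gpa) FROM students GROUP BY major HAVING MIN(gpa) >= 2.64

Result:
major | MIN(gpa)
------+---------
Math  | 3.03    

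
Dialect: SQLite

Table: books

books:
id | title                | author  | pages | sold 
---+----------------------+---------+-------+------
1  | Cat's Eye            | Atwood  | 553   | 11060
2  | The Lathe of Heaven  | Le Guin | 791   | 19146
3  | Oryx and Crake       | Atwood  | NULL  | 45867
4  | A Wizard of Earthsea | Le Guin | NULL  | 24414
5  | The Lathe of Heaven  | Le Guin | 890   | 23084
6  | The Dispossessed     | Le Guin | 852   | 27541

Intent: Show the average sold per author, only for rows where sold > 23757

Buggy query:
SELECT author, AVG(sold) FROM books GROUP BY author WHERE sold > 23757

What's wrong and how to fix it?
Bug: WHERE cannot follow GROUP BY

Fix: Place WHERE between FROM and GROUP BY

Corrected query:
SELECT author, AVG(sold) FROM books WHERE sold > 23757 GROUP BY author

Result:
author  | AVG(sold)
--------+----------
Atwood  | 45867    
Le Guin | 25977.5  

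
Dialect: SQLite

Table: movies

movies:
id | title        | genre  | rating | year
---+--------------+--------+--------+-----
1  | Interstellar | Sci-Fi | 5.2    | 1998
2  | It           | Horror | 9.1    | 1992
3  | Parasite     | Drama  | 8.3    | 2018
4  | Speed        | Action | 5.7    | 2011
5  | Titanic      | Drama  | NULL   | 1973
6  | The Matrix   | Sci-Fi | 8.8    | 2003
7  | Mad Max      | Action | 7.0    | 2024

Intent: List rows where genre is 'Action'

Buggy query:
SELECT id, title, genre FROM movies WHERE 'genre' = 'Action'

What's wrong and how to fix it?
Bug: Single quotes denote string literals in SQL; the column name is being compared as a constant string

Fix: Remove the quotes around the column name (or use double quotes for an identifier)

Corrected query:
SELECT id, title, genre FROM movies WHERE genre = 'Action'

Result:
id | title   | genre 
---+---------+-------
4  | Speed   | Action
7  | Mad Max | Action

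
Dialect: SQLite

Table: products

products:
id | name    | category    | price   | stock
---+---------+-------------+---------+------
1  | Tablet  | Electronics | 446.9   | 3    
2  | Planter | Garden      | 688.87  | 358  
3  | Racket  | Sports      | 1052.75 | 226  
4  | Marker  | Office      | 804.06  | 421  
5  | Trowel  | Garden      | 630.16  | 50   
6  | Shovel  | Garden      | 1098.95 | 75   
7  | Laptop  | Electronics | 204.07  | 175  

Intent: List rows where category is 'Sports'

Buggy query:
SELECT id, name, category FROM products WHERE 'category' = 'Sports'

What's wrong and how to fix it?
Bug: Single quotes denote string literals in SQL; the column name is being compared as a constant string

Fix: Reference the column as category without single quotes

Corrected query:
SELECT id, name, category FROM products WHERE category = 'Sports'

Result:
id | name   | category
---+--------+---------
3  | Racket | Sports  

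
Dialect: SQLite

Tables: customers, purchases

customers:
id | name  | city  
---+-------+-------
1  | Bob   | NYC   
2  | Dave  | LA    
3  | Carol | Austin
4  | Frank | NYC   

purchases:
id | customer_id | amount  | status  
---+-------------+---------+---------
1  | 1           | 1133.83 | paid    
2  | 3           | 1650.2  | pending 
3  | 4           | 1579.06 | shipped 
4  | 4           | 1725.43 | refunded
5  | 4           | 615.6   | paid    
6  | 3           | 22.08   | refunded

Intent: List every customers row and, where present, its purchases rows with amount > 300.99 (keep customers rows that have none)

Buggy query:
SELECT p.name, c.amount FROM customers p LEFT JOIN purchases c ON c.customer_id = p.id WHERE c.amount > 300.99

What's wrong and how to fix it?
Bug: A WHERE condition on the right-hand table after LEFT JOIN drops unmatched parents

Fix: Put 'c.amount > 300.99' in the JOIN's ON clause instead of WHERE

Corrected query:
SELECT p.name, c.amount FROM customers p LEFT JOIN purchases c ON c.customer_id = p.id AND c.amount > 300.99

Result:
name  | amount 
------+--------
Bob   | 1133.83
Dave  | NULL   
Carol | 1650.2 
Frank | 615.6  
Frank | 1579.06
Frank | 1725.43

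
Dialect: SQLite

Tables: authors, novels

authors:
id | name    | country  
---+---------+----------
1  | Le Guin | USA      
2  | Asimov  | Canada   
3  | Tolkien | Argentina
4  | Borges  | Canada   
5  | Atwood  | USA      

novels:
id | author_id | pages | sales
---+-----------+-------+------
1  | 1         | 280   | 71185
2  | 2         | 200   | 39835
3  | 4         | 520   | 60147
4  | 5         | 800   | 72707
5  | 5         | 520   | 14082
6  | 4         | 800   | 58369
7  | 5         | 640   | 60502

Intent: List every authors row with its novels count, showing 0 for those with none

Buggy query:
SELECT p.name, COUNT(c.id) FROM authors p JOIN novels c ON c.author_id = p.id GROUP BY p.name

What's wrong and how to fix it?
Bug: An inner join excludes parents with zero children

Fix: Switch to LEFT JOIN to retain unmatched parent rows

Corrected query:
SELECT p.name, COUNT(c.id) FROM authors p LEFT JOIN novels c ON c.author_id = p.id GROUP BY p.name

Result:
name    | COUNT(c.id)
--------+------------
Asimov  | 1          
Atwood  | 3          
Borges  | 2          
Le Guin | 1          
Tolkien | 0          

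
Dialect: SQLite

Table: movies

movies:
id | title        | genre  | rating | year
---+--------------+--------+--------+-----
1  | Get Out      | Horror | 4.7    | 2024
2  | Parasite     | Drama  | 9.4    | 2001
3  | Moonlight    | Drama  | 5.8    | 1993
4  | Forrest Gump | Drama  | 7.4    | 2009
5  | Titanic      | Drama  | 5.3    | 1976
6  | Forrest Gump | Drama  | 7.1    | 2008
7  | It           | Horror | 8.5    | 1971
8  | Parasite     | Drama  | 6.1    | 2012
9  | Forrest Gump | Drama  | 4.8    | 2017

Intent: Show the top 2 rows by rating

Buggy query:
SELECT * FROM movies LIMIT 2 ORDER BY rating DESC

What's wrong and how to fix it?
Bug: ORDER BY cannot follow LIMIT; LIMIT is the final clause

Fix: Swap the clauses: ORDER BY first, then LIMIT

Corrected query:
SELECT * FROM movies ORDER BY rating DESC LIMIT 2

Result:
id | title    | genre  | rating | year
---+----------+--------+--------+-----
2  | Parasite | Drama  | 9.4    | 2001
7  | It       | Horror | 8.5    | 1971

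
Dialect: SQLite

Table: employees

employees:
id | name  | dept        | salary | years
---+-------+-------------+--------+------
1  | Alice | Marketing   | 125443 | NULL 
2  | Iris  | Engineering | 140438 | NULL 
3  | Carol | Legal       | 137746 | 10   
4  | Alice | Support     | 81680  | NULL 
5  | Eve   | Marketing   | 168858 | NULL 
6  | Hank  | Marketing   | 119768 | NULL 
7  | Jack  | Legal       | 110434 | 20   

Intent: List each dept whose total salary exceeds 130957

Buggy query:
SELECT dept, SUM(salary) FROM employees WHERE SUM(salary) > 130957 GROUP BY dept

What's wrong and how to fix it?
Bug: WHERE runs before GROUP BY, so aggregates aren't available there

Fix: Use HAVING (which filters groups after aggregation) instead of WHERE

Corrected query:
SELECT dept, SUM(salary) FROM employees GROUP BY dept HAVING SUM(salary) > 130957

Result:
dept        | SUM(salary)
------------+------------
Engineering | 140438     
Legal       | 248180     
Marketing   | 414069     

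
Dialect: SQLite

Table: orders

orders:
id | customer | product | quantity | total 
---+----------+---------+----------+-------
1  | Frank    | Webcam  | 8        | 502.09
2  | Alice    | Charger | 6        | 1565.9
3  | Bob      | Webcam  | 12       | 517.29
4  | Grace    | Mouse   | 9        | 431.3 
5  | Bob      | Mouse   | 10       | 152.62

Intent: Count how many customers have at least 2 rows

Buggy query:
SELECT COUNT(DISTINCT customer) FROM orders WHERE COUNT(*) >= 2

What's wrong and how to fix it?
Bug: COUNT(*) cannot appear in WHERE; the per-group count doesn't exist yet

Fix: Group first with HAVING COUNT(*) >= 2, then COUNT the resulting groups

Corrected query:
SELECT COUNT(*) FROM (SELECT customer FROM orders GROUP BY customer HAVING COUNT(*) >= 2)

Result:
COUNT(*)
--------
1       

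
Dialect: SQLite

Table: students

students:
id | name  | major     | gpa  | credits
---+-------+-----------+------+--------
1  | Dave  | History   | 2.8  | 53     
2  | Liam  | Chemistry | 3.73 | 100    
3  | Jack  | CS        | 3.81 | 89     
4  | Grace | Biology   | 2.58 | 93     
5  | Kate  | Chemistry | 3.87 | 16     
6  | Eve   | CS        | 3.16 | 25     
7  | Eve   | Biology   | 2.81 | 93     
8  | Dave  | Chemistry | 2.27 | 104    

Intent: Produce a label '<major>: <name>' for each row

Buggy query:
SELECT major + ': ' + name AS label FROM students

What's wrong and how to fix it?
Bug: '+' is numeric addition; on text columns SQLite converts them to 0 instead of concatenating

Fix: Use the || operator for string concatenation

Corrected query:
SELECT major || ': ' || name AS label FROM students

Result:
label          
---------------
History: Dave  
Chemistry: Liam
CS: Jack       
Biology: Grace 
Chemistry: Kate
CS: Eve        
Biology: Eve   
Chemistry: Dave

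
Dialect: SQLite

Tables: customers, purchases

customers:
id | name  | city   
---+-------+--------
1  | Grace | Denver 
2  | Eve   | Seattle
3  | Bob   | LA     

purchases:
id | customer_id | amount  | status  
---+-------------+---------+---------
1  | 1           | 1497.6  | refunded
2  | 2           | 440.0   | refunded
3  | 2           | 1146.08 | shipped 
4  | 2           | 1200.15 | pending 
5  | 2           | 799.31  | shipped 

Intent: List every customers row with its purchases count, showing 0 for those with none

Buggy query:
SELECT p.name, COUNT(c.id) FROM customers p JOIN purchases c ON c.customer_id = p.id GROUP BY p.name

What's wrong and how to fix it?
Bug: INNER JOIN drops customers rows that have no matching purchases rows

Fix: Switch to LEFT JOIN to retain unmatched parent rows

Corrected query:
SELECT p.name, COUNT(c.id) FROM customers p LEFT JOIN purchases c ON c.customer_id = p.id GROUP BY p.name

Result:
name  | COUNT(c.id)
------+------------
Bob   | 0          
Eve   | 4          
Grace | 1          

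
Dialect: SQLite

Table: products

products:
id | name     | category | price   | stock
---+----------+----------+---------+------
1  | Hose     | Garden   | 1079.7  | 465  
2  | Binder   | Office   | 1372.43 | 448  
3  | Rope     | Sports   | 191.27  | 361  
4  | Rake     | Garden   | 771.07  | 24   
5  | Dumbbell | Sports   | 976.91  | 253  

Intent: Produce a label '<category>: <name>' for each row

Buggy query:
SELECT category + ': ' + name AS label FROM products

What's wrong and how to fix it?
Bug: SQLite uses || for string concatenation; + coerces text to numbers (yielding 0)

Fix: Replace + with || to concatenate text

Corrected query:
SELECT category || ': ' || name AS label FROM products

Result:
label           
----------------
Garden: Hose    
Office: Binder  
Sports: Rope    
Garden: Rake    
Sports: Dumbbell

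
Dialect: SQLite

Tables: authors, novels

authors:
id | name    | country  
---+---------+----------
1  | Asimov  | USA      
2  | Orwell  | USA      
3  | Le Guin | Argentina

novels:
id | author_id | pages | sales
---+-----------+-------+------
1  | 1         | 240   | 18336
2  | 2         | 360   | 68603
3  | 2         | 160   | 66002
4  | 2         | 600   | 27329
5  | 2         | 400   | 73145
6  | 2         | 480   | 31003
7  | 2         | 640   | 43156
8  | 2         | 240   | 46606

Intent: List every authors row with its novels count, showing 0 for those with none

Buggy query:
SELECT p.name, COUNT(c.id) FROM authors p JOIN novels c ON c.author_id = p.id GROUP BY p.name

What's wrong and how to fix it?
Bug: An inner join excludes parents with zero children

Fix: Use LEFT JOIN so parents without children still appear (COUNT(c.id) gives 0)

Corrected query:
SELECT p.name, COUNT(c.id) FROM authors p LEFT JOIN novels c ON c.author_id = p.id GROUP BY p.name

Result:
name    | COUNT(c.id)
--------+------------
Asimov  | 1          
Le Guin | 0          
Orwell  | 7          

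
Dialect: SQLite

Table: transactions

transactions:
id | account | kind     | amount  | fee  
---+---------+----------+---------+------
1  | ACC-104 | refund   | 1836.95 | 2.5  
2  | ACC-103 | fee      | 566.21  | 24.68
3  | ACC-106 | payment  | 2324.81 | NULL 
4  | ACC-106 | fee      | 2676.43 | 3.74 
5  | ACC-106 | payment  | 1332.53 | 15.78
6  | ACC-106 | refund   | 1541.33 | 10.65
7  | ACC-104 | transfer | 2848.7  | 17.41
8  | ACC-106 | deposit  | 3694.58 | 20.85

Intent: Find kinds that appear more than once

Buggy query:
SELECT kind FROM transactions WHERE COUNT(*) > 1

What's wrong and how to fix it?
Bug: WHERE can't reference COUNT(*); aggregates are computed after WHERE

Fix: GROUP BY kind, then filter groups with HAVING COUNT(*) > 1

Corrected query:
SELECT kind FROM transactions GROUP BY kind HAVING COUNT(*) > 1

Result:
kind   
-------
fee    
payment
refund 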